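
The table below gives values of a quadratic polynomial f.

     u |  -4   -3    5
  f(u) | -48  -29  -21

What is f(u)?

Write f(u) = au^2 + bu + c. Substituting each data point gives a linear system:
  16a - 4b + c = -48
  9a - 3b + c = -29
  25a + 5b + c = -21
Solving the system yields a = -2, b = 5, c = 4.
So f(u) = -2u^2 + 5u + 4.
Check: f(5) = -21. ✓

f(u) = -2u^2 + 5u + 4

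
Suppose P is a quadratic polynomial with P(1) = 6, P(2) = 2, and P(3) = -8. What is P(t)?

P(t) = -3t^2 + 5t + 4

Write P(t) = at^2 + bt + c. Substituting each data point gives a linear system:
  a + b + c = 6
  4a + 2b + c = 2
  9a + 3b + c = -8
Solving the system yields a = -3, b = 5, c = 4.
So P(t) = -3t² + 5t + 4.
Check: P(3) = -8. ✓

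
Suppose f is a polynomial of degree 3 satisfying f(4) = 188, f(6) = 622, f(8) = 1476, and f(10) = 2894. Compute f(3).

Using the Lagrange interpolation formula with nodes 4, 6, 8, 10:
  L_0(s) = (s - 6)(s - 8)(s - 10) / -48
  L_1(s) = (s - 4)(s - 8)(s - 10) / 16
  L_2(s) = (s - 4)(s - 6)(s - 10) / -16
  L_3(s) = (s - 4)(s - 6)(s - 8) / 48
Then f(s) = 188·L_0(s) + 622·L_1(s) + 1476·L_2(s) + 2894·L_3(s).
Expanding and collecting terms gives f(s) = 3s^3 - (3/2)s^2 + 4s + 4.
Evaluating at s = 3: f(3) = 167/2.

167/2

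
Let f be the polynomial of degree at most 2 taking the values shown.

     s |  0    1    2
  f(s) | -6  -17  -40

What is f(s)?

Write f(s) = as^2 + bs + c. Substituting each data point gives a linear system:
  c = -6
  a + b + c = -17
  4a + 2b + c = -40
Solving the system yields a = -6, b = -5, c = -6.
So f(s) = -6s^2 - 5s - 6.
Check: f(2) = -40. ✓

f(s) = -6s^2 - 5s - 6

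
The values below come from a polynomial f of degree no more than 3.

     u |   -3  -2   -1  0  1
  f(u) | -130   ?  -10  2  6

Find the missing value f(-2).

The 4 known points determine the degree-3 polynomial uniquely.
Write f(u) = au^3 + bu^2 + cu + d. Substituting each data point gives a linear system:
  -27a + 9b - 3c + d = -130
  -a + b - c + d = -10
  d = 2
  a + b + c + d = 6
Solving the system yields a = 3, b = -4, c = 5, d = 2.
So f(u) = 3u^3 - 4u^2 + 5u + 2.
Then f(-2) = -48.

-48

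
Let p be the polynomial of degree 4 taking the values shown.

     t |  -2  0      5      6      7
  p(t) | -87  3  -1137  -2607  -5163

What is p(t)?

Write p(t) = at^4 + bt^3 + ct^2 + dt + e. Substituting each data point gives a linear system:
  16a - 8b + 4c - 2d + e = -87
  e = 3
  625a + 125b + 25c + 5d + e = -1137
  1296a + 216b + 36c + 6d + e = -2607
  2401a + 343b + 49c + 7d + e = -5163
Solving the system yields a = -3, b = 6, c = 0, d = -3, e = 3.
So p(t) = -3t^4 + 6t^3 - 3t + 3.
Check: p(5) = -1137. ✓

p(t) = -3t^4 + 6t^3 - 3t + 3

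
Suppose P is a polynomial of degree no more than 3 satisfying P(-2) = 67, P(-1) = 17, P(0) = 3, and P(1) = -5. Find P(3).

-123

Write P(x) = ax^3 + bx^2 + cx + d. Substituting each data point gives a linear system:
  -8a + 4b - 2c + d = 67
  -a + b - c + d = 17
  d = 3
  a + b + c + d = -5
Solving the system yields a = -5, b = 3, c = -6, d = 3.
So P(x) = -5x³ + 3x² - 6x + 3.
Then P(3) = -123.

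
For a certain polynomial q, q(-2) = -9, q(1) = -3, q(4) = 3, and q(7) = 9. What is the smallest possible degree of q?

Forward differences of the values at s = -2, 1, 4, 7:
  q  : -9  -3  3  9
  Δ  : 6  6  6
  Δ^2: 0  0
  Δ^3: 0
The first differences are constant (6) and nonzero, while all higher differences vanish, so the minimal degree is 1.

1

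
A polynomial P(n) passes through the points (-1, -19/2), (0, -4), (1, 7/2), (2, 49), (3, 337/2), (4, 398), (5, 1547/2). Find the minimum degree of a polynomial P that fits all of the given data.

Forward differences of the values at n = -1, 0, 1, 2, 3, 4, 5:
  P  : -19/2  -4  7/2  49  337/2  398  1547/2
  Δ  : 11/2  15/2  91/2  239/2  459/2  751/2
  Δ^2: 2  38  74  110  146
  Δ^3: 36  36  36  36
  Δ^4: 0  0  0
  Δ^5: 0  0
  Δ^6: 0
The third differences are constant (36) and nonzero, while all higher differences vanish, so the minimal degree is 3.

3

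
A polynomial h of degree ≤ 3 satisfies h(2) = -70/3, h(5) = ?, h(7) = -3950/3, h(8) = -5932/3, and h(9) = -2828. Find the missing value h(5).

The 4 known points determine the degree-3 polynomial uniquely.
Write h(x) = ax^3 + bx^2 + cx + d. Substituting each data point gives a linear system:
  8a + 4b + 2c + d = -70/3
  343a + 49b + 7c + d = -3950/3
  512a + 64b + 8c + d = -5932/3
  729a + 81b + 9c + d = -2828
Solving the system yields a = -4, b = 1, c = 1/3, d = 4.
So h(x) = -4x^3 + x^2 + (1/3)x + 4.
Then h(5) = -1408/3.

-1408/3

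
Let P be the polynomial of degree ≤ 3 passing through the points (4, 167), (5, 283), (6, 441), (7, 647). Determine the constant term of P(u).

3

Write P(u) = au^3 + bu^2 + cu + d. Substituting each data point gives a linear system:
  64a + 16b + 4c + d = 167
  125a + 25b + 5c + d = 283
  216a + 36b + 6c + d = 441
  343a + 49b + 7c + d = 647
Solving the system yields a = 1, b = 6, c = 1, d = 3.
So P(u) = u³ + 6u² + u + 3.
The constant term is 3.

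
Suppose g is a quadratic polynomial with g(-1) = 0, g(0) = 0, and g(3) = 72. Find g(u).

g(u) = 6u^2 + 6u

Write g(u) = au^2 + bu + c. Substituting each data point gives a linear system:
  a - b + c = 0
  c = 0
  9a + 3b + c = 72
Solving the system yields a = 6, b = 6, c = 0.
So g(u) = 6u² + 6u.
Check: g(0) = 0. ✓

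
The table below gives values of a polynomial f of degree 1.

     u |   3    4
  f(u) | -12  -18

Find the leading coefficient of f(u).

Write f(u) = au + b. Substituting each data point gives a linear system:
  3a + b = -12
  4a + b = -18
Solving the system yields a = -6, b = 6.
So f(u) = -6u + 6.
The leading coefficient is -6.

-6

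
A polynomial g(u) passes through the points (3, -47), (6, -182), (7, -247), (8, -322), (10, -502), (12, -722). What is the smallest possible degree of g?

Divided differences on the nodes 3, 6, 7, 8, 10, 12:
  order 0: -47  -182  -247  -322  -502  -722
  order 1: -45  -65  -75  -90  -110
  order 2: -5  -5  -5  -5
  order 3: 0  0  0
  order 4: 0  0
  order 5: 0
The order-2 divided differences are all -5 (nonzero) and every higher order vanishes, so the data lies on a polynomial of degree exactly 2.

2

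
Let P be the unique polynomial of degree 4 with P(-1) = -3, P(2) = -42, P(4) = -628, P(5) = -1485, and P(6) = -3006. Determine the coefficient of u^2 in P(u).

0

Write P(u) = au^4 + bu^3 + cu^2 + du + e. Substituting each data point gives a linear system:
  a - b + c - d + e = -3
  16a + 8b + 4c + 2d + e = -42
  256a + 64b + 16c + 4d + e = -628
  625a + 125b + 25c + 5d + e = -1485
  1296a + 216b + 36c + 6d + e = -3006
Solving the system yields a = -2, b = -2, c = 0, d = 3, e = 0.
So P(u) = -2u^4 - 2u^3 + 3u.
The coefficient of u^2 is 0.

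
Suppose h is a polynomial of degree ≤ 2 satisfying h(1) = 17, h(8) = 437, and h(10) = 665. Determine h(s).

h(s) = 6s^2 + 6s + 5

Write h(s) = as^2 + bs + c. Substituting each data point gives a linear system:
  a + b + c = 17
  64a + 8b + c = 437
  100a + 10b + c = 665
Solving the system yields a = 6, b = 6, c = 5.
So h(s) = 6s^2 + 6s + 5.
Check: h(10) = 665. ✓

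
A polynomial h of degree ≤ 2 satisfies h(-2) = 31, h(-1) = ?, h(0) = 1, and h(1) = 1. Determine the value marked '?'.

On equispaced nodes a degree-2 polynomial has vanishing third forward difference, so
  - h(-2) + 3·h(-1) - 3·h(0) + h(1) = 0.
Substituting the known values and solving for h(-1):
  3·h(-1) = 33
  h(-1) = 11.

11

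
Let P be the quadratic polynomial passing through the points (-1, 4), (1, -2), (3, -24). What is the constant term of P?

3

Write P(t) = at^2 + bt + c. Substituting each data point gives a linear system:
  a - b + c = 4
  a + b + c = -2
  9a + 3b + c = -24
Solving the system yields a = -2, b = -3, c = 3.
So P(t) = -2t² - 3t + 3.
The constant term is 3.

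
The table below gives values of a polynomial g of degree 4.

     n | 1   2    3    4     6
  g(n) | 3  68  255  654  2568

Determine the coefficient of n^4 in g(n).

Write g(n) = an^4 + bn^3 + cn^2 + dn + e. Substituting each data point gives a linear system:
  a + b + c + d + e = 3
  16a + 8b + 4c + 2d + e = 68
  81a + 27b + 9c + 3d + e = 255
  256a + 64b + 16c + 4d + e = 654
  1296a + 216b + 36c + 6d + e = 2568
Solving the system yields a = 1, b = 5, c = 6, d = -3, e = -6.
So g(n) = n⁴ + 5n³ + 6n² - 3n - 6.
The leading coefficient is 1.

1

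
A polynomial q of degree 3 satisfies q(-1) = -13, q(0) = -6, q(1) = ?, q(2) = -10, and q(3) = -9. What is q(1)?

On equispaced nodes a degree-3 polynomial has vanishing fourth forward difference, so
  q(-1) - 4·q(0) + 6·q(1) - 4·q(2) + q(3) = 0.
Substituting the known values and solving for q(1):
  6·q(1) = -42
  q(1) = -7.

-7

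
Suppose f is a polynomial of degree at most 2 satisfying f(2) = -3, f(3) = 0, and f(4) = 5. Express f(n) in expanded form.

Write f(n) = an^2 + bn + c. Substituting each data point gives a linear system:
  4a + 2b + c = -3
  9a + 3b + c = 0
  16a + 4b + c = 5
Solving the system yields a = 1, b = -2, c = -3.
So f(n) = n² - 2n - 3.
Check: f(4) = 5. ✓

f(n) = n^2 - 2n - 3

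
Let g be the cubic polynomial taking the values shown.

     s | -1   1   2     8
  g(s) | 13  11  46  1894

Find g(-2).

14

Using the Lagrange interpolation formula with nodes -1, 1, 2, 8:
  L_0(s) = (s - 1)(s - 2)(s - 8) / -54
  L_1(s) = (s + 1)(s - 2)(s - 8) / 14
  L_2(s) = (s + 1)(s - 1)(s - 8) / -18
  L_3(s) = (s + 1)(s - 1)(s - 2) / 378
Then g(s) = 13·L_0(s) + 11·L_1(s) + 46·L_2(s) + 1894·L_3(s).
Expanding and collecting terms gives g(s) = 3s³ + 6s² - 4s + 6.
Evaluating at s = -2: g(-2) = 14.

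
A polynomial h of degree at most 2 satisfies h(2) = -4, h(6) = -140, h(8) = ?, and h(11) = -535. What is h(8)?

The 3 known points determine the degree-2 polynomial uniquely.
Write h(t) = at^2 + bt + c. Substituting each data point gives a linear system:
  4a + 2b + c = -4
  36a + 6b + c = -140
  121a + 11b + c = -535
Solving the system yields a = -5, b = 6, c = 4.
So h(t) = -5t² + 6t + 4.
Then h(8) = -268.

-268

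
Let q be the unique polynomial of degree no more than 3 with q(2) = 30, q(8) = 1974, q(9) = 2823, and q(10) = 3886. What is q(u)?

Using the Lagrange interpolation formula with nodes 2, 8, 9, 10:
  L_0(u) = (u - 8)(u - 9)(u - 10) / -336
  L_1(u) = (u - 2)(u - 9)(u - 10) / 12
  L_2(u) = (u - 2)(u - 8)(u - 10) / -7
  L_3(u) = (u - 2)(u - 8)(u - 9) / 16
Then q(u) = 30·L_0(u) + 1974·L_1(u) + 2823·L_2(u) + 3886·L_3(u).
Expanding and collecting terms gives q(u) = 4u^3 - u^2 - 2u + 6.
Check: q(10) = 3886. ✓

q(u) = 4u^3 - u^2 - 2u + 6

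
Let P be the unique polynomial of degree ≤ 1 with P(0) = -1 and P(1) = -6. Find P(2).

-11

Using the Lagrange interpolation formula with nodes 0, 1:
  L_0(t) = (t - 1) / -1
  L_1(t) = t / 1
Then P(t) = -1·L_0(t) - 6·L_1(t).
Expanding and collecting terms gives P(t) = -5t - 1.
Evaluating at t = 2: P(2) = -11.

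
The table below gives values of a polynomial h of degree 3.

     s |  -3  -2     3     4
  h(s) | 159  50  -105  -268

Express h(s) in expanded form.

Write h(s) = as^3 + bs^2 + cs + d. Substituting each data point gives a linear system:
  -27a + 9b - 3c + d = 159
  -8a + 4b - 2c + d = 50
  27a + 9b + 3c + d = -105
  64a + 16b + 4c + d = -268
Solving the system yields a = -5, b = 3, c = 1, d = 0.
So h(s) = -5s³ + 3s² + s.
Check: h(-3) = 159. ✓

h(s) = -5s^3 + 3s^2 + s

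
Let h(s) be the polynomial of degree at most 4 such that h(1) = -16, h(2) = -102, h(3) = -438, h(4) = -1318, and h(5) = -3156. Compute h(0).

Write h(s) = as^4 + bs^3 + cs^2 + ds + e. Substituting each data point gives a linear system:
  a + b + c + d + e = -16
  16a + 8b + 4c + 2d + e = -102
  81a + 27b + 9c + 3d + e = -438
  256a + 64b + 16c + 4d + e = -1318
  625a + 125b + 25c + 5d + e = -3156
Solving the system yields a = -5, b = 1, c = -6, d = 0, e = -6.
So h(s) = -5s^4 + s^3 - 6s^2 - 6.
Then h(0) = -6.

-6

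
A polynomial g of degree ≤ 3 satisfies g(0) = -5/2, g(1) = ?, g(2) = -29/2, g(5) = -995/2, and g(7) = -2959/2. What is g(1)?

The 4 known points determine the degree-3 polynomial uniquely.
Write g(n) = an^3 + bn^2 + cn + d. Substituting each data point gives a linear system:
  d = -5/2
  8a + 4b + 2c + d = -29/2
  125a + 25b + 5c + d = -995/2
  343a + 49b + 7c + d = -2959/2
Solving the system yields a = -5, b = 4, c = 6, d = -5/2.
So g(n) = -5n³ + 4n² + 6n - 5/2.
Then g(1) = 5/2.

5/2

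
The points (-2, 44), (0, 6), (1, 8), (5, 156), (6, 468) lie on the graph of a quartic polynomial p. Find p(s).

p(s) = s^4 - 4s^3 + 5s + 6

Using the Lagrange interpolation formula with nodes -2, 0, 1, 5, 6:
  L_0(s) = s(s - 1)(s - 5)(s - 6) / 336
  L_1(s) = (s + 2)(s - 1)(s - 5)(s - 6) / -60
  L_2(s) = (s + 2)s(s - 5)(s - 6) / 60
  L_3(s) = (s + 2)s(s - 1)(s - 6) / -140
  L_4(s) = (s + 2)s(s - 1)(s - 5) / 240
Then p(s) = 44·L_0(s) + 6·L_1(s) + 8·L_2(s) + 156·L_3(s) + 468·L_4(s).
Expanding and collecting terms gives p(s) = s^4 - 4s^3 + 5s + 6.
Check: p(1) = 8. ✓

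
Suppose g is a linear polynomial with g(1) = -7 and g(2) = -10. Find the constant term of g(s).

Write g(s) = as + b. Substituting each data point gives a linear system:
  a + b = -7
  2a + b = -10
Solving the system yields a = -3, b = -4.
So g(s) = -3s - 4.
The constant term is -4.

-4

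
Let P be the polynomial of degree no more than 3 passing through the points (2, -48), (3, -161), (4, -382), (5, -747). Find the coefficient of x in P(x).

Write P(x) = ax^3 + bx^2 + cx + d. Substituting each data point gives a linear system:
  8a + 4b + 2c + d = -48
  27a + 9b + 3c + d = -161
  64a + 16b + 4c + d = -382
  125a + 25b + 5c + d = -747
Solving the system yields a = -6, b = 0, c = 1, d = -2.
So P(x) = -6x^3 + x - 2.
The coefficient of x is 1.

1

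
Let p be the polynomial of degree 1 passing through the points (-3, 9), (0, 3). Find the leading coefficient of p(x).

-2

Write p(x) = ax + b. Substituting each data point gives a linear system:
  -3a + b = 9
  b = 3
Solving the system yields a = -2, b = 3.
So p(x) = -2x + 3.
The leading coefficient is -2.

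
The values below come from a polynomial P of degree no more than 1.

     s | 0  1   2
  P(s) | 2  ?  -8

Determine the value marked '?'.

The 2 known points determine the degree-1 polynomial uniquely.
Write P(s) = as + b. Substituting each data point gives a linear system:
  b = 2
  2a + b = -8
Solving the system yields a = -5, b = 2.
So P(s) = -5s + 2.
Then P(1) = -3.

-3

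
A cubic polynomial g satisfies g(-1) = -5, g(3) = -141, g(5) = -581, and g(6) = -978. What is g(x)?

Write g(x) = ax^3 + bx^2 + cx + d. Substituting each data point gives a linear system:
  -a + b - c + d = -5
  27a + 9b + 3c + d = -141
  125a + 25b + 5c + d = -581
  216a + 36b + 6c + d = -978
Solving the system yields a = -4, b = -3, c = 0, d = -6.
So g(x) = -4x^3 - 3x^2 - 6.
Check: g(-1) = -5. ✓

g(x) = -4x^3 - 3x^2 - 6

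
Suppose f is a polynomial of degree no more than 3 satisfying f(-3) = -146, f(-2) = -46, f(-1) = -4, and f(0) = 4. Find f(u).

Using the Lagrange interpolation formula with nodes -3, -2, -1, 0:
  L_0(u) = (u + 2)(u + 1)u / -6
  L_1(u) = (u + 3)(u + 1)u / 2
  L_2(u) = (u + 3)(u + 2)u / -2
  L_3(u) = (u + 3)(u + 2)(u + 1) / 6
Then f(u) = -146·L_0(u) - 46·L_1(u) - 4·L_2(u) + 4·L_3(u).
Expanding and collecting terms gives f(u) = 4u³ - 5u² - u + 4.
Check: f(-2) = -46. ✓

f(u) = 4u^3 - 5u^2 - u + 4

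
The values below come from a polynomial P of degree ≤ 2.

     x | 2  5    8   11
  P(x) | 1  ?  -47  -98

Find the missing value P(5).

-14

On equispaced nodes a degree-2 polynomial has vanishing third forward difference, so
  - P(2) + 3·P(5) - 3·P(8) + P(11) = 0.
Substituting the known values and solving for P(5):
  3·P(5) = -42
  P(5) = -14.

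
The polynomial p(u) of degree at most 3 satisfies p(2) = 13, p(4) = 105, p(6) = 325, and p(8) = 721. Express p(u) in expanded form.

p(u) = u^3 + 4u^2 - 6u + 1

Write p(u) = au^3 + bu^2 + cu + d. Substituting each data point gives a linear system:
  8a + 4b + 2c + d = 13
  64a + 16b + 4c + d = 105
  216a + 36b + 6c + d = 325
  512a + 64b + 8c + d = 721
Solving the system yields a = 1, b = 4, c = -6, d = 1.
So p(u) = u^3 + 4u^2 - 6u + 1.
Check: p(4) = 105. ✓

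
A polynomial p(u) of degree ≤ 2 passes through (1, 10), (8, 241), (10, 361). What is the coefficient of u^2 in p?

3

Write p(u) = au^2 + bu + c. Substituting each data point gives a linear system:
  a + b + c = 10
  64a + 8b + c = 241
  100a + 10b + c = 361
Solving the system yields a = 3, b = 6, c = 1.
So p(u) = 3u² + 6u + 1.
The leading coefficient is 3.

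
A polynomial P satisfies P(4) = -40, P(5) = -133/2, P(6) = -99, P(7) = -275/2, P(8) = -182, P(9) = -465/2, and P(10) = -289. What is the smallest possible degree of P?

2

Forward differences of the values at s = 4, 5, 6, 7, 8, 9, 10:
  P  : -40  -133/2  -99  -275/2  -182  -465/2  -289
  Δ  : -53/2  -65/2  -77/2  -89/2  -101/2  -113/2
  Δ^2: -6  -6  -6  -6  -6
  Δ^3: 0  0  0  0
  Δ^4: 0  0  0
  Δ^5: 0  0
  Δ^6: 0
The second differences are constant (-6) and nonzero, while all higher differences vanish, so the minimal degree is 2.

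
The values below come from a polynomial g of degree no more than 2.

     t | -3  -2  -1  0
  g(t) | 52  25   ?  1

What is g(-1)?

8

On equispaced nodes a degree-2 polynomial has vanishing third forward difference, so
  - g(-3) + 3·g(-2) - 3·g(-1) + g(0) = 0.
Substituting the known values and solving for g(-1):
  -3·g(-1) = -24
  g(-1) = 8.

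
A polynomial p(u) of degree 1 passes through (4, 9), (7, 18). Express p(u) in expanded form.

Write p(u) = au + b. Substituting each data point gives a linear system:
  4a + b = 9
  7a + b = 18
Solving the system yields a = 3, b = -3.
So p(u) = 3u - 3.
Check: p(4) = 9. ✓

p(u) = 3u - 3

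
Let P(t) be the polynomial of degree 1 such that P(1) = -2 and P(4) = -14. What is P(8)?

-30

Write P(t) = at + b. Substituting each data point gives a linear system:
  a + b = -2
  4a + b = -14
Solving the system yields a = -4, b = 2.
So P(t) = -4t + 2.
Then P(8) = -30.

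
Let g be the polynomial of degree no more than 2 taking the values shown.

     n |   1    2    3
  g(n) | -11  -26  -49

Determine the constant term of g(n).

Write g(n) = an^2 + bn + c. Substituting each data point gives a linear system:
  a + b + c = -11
  4a + 2b + c = -26
  9a + 3b + c = -49
Solving the system yields a = -4, b = -3, c = -4.
So g(n) = -4n² - 3n - 4.
The constant term is -4.

-4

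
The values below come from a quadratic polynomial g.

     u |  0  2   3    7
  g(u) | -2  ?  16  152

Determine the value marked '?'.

2

The 3 known points determine the degree-2 polynomial uniquely.
Write g(u) = au^2 + bu + c. Substituting each data point gives a linear system:
  c = -2
  9a + 3b + c = 16
  49a + 7b + c = 152
Solving the system yields a = 4, b = -6, c = -2.
So g(u) = 4u^2 - 6u - 2.
Then g(2) = 2.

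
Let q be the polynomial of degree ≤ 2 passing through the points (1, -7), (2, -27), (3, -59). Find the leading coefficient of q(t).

Write q(t) = at^2 + bt + c. Substituting each data point gives a linear system:
  a + b + c = -7
  4a + 2b + c = -27
  9a + 3b + c = -59
Solving the system yields a = -6, b = -2, c = 1.
So q(t) = -6t^2 - 2t + 1.
The leading coefficient is -6.

-6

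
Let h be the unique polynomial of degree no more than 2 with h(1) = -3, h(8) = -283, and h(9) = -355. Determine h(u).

h(u) = -4u^2 - 4u + 5

Write h(u) = au^2 + bu + c. Substituting each data point gives a linear system:
  a + b + c = -3
  64a + 8b + c = -283
  81a + 9b + c = -355
Solving the system yields a = -4, b = -4, c = 5.
So h(u) = -4u² - 4u + 5.
Check: h(9) = -355. ✓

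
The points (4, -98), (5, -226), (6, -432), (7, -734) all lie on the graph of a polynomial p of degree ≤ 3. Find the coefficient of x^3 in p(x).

Write p(x) = ax^3 + bx^2 + cx + d. Substituting each data point gives a linear system:
  64a + 16b + 4c + d = -98
  125a + 25b + 5c + d = -226
  216a + 36b + 6c + d = -432
  343a + 49b + 7c + d = -734
Solving the system yields a = -3, b = 6, c = 1, d = -6.
So p(x) = -3x³ + 6x² + x - 6.
The leading coefficient is -3.

-3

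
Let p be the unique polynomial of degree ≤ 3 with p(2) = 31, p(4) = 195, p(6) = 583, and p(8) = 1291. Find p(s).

p(s) = 2s^3 + 4s^2 + 2s - 5

Using the Lagrange interpolation formula with nodes 2, 4, 6, 8:
  L_0(s) = (s - 4)(s - 6)(s - 8) / -48
  L_1(s) = (s - 2)(s - 6)(s - 8) / 16
  L_2(s) = (s - 2)(s - 4)(s - 8) / -16
  L_3(s) = (s - 2)(s - 4)(s - 6) / 48
Then p(s) = 31·L_0(s) + 195·L_1(s) + 583·L_2(s) + 1291·L_3(s).
Expanding and collecting terms gives p(s) = 2s^3 + 4s^2 + 2s - 5.
Check: p(6) = 583. ✓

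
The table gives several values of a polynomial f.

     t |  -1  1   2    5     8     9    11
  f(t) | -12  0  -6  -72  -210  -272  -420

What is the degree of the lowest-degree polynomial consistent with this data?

2

Divided differences on the nodes -1, 1, 2, 5, 8, 9, 11:
  order 0: -12  0  -6  -72  -210  -272  -420
  order 1: 6  -6  -22  -46  -62  -74
  order 2: -4  -4  -4  -4  -4
  order 3: 0  0  0  0
  order 4: 0  0  0
  order 5: 0  0
  order 6: 0
The order-2 divided differences are all -4 (nonzero) and every higher order vanishes, so the data lies on a polynomial of degree exactly 2.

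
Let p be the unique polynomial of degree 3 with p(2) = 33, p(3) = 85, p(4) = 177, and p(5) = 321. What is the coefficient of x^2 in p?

Write p(x) = ax^3 + bx^2 + cx + d. Substituting each data point gives a linear system:
  8a + 4b + 2c + d = 33
  27a + 9b + 3c + d = 85
  64a + 16b + 4c + d = 177
  125a + 25b + 5c + d = 321
Solving the system yields a = 2, b = 2, c = 4, d = 1.
So p(x) = 2x³ + 2x² + 4x + 1.
The coefficient of x^2 is 2.

2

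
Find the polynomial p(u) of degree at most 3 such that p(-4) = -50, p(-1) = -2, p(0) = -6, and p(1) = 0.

p(u) = 2u^3 + 5u^2 - u - 6

Write p(u) = au^3 + bu^2 + cu + d. Substituting each data point gives a linear system:
  -64a + 16b - 4c + d = -50
  -a + b - c + d = -2
  d = -6
  a + b + c + d = 0
Solving the system yields a = 2, b = 5, c = -1, d = -6.
So p(u) = 2u^3 + 5u^2 - u - 6.
Check: p(-4) = -50. ✓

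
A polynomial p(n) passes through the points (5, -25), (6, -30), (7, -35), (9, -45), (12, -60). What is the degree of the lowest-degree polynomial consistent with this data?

1

Divided differences on the nodes 5, 6, 7, 9, 12:
  order 0: -25  -30  -35  -45  -60
  order 1: -5  -5  -5  -5
  order 2: 0  0  0
  order 3: 0  0
  order 4: 0
The order-1 divided differences are all -5 (nonzero) and every higher order vanishes, so the data lies on a polynomial of degree exactly 1.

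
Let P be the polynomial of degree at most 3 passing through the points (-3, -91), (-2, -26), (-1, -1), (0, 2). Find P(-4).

Forward differences of the values at x = -3, -2, -1, 0:
  P  : -91  -26  -1  2
  Δ  : 65  25  3
  Δ^2: -40  -22
  Δ^3: 18
The third differences are constant, confirming degree 3.
Interpolating (Newton forward form) and evaluating at x = -4 gives P(-4) = -214.

-214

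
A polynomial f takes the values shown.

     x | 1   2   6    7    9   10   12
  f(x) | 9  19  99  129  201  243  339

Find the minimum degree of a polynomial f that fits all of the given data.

2

Divided differences on the nodes 1, 2, 6, 7, 9, 10, 12:
  order 0: 9  19  99  129  201  243  339
  order 1: 10  20  30  36  42  48
  order 2: 2  2  2  2  2
  order 3: 0  0  0  0
  order 4: 0  0  0
  order 5: 0  0
  order 6: 0
The order-2 divided differences are all 2 (nonzero) and every higher order vanishes, so the data lies on a polynomial of degree exactly 2.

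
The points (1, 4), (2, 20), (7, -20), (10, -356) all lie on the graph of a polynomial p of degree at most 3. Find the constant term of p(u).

-6

Write p(u) = au^3 + bu^2 + cu + d. Substituting each data point gives a linear system:
  a + b + c + d = 4
  8a + 4b + 2c + d = 20
  343a + 49b + 7c + d = -20
  1000a + 100b + 10c + d = -356
Solving the system yields a = -1, b = 6, c = 5, d = -6.
So p(u) = -u^3 + 6u^2 + 5u - 6.
The constant term is -6.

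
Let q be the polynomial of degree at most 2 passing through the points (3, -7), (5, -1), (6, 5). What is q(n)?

Using the Lagrange interpolation formula with nodes 3, 5, 6:
  L_0(n) = (n - 5)(n - 6) / 6
  L_1(n) = (n - 3)(n - 6) / -2
  L_2(n) = (n - 3)(n - 5) / 3
Then q(n) = -7·L_0(n) - 1·L_1(n) + 5·L_2(n).
Expanding and collecting terms gives q(n) = n² - 5n - 1.
Check: q(3) = -7. ✓

q(n) = n^2 - 5n - 1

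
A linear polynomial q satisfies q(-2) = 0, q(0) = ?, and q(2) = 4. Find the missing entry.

The 2 known points determine the degree-1 polynomial uniquely.
Write q(u) = au + b. Substituting each data point gives a linear system:
  -2a + b = 0
  2a + b = 4
Solving the system yields a = 1, b = 2.
So q(u) = u + 2.
Then q(0) = 2.

2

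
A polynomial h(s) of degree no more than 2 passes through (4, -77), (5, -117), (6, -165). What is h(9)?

Using the Lagrange interpolation formula with nodes 4, 5, 6:
  L_0(s) = (s - 5)(s - 6) / 2
  L_1(s) = (s - 4)(s - 6) / -1
  L_2(s) = (s - 4)(s - 5) / 2
Then h(s) = -77·L_0(s) - 117·L_1(s) - 165·L_2(s).
Expanding and collecting terms gives h(s) = -4s² - 4s + 3.
Evaluating at s = 9: h(9) = -357.

-357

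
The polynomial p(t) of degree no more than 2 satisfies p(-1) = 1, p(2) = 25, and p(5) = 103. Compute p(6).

Write p(t) = at^2 + bt + c. Substituting each data point gives a linear system:
  a - b + c = 1
  4a + 2b + c = 25
  25a + 5b + c = 103
Solving the system yields a = 3, b = 5, c = 3.
So p(t) = 3t^2 + 5t + 3.
Then p(6) = 141.

141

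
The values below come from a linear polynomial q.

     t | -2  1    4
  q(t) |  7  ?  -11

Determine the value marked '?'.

-2

The 2 known points determine the degree-1 polynomial uniquely.
Write q(t) = at + b. Substituting each data point gives a linear system:
  -2a + b = 7
  4a + b = -11
Solving the system yields a = -3, b = 1.
So q(t) = -3t + 1.
Then q(1) = -2.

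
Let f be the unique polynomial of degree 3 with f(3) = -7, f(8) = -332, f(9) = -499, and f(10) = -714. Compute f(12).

Using the Lagrange interpolation formula with nodes 3, 8, 9, 10:
  L_0(t) = (t - 8)(t - 9)(t - 10) / -210
  L_1(t) = (t - 3)(t - 9)(t - 10) / 10
  L_2(t) = (t - 3)(t - 8)(t - 10) / -6
  L_3(t) = (t - 3)(t - 8)(t - 9) / 14
Then f(t) = -7·L_0(t) - 332·L_1(t) - 499·L_2(t) - 714·L_3(t).
Expanding and collecting terms gives f(t) = -t^3 + 3t^2 - t - 4.
Evaluating at t = 12: f(12) = -1312.

-1312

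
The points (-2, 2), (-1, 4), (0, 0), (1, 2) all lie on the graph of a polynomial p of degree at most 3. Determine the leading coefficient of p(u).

Write p(u) = au^3 + bu^2 + cu + d. Substituting each data point gives a linear system:
  -8a + 4b - 2c + d = 2
  -a + b - c + d = 4
  d = 0
  a + b + c + d = 2
Solving the system yields a = 2, b = 3, c = -3, d = 0.
So p(u) = 2u³ + 3u² - 3u.
The leading coefficient is 2.

2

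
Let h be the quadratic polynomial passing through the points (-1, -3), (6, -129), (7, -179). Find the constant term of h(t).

3

Write h(t) = at^2 + bt + c. Substituting each data point gives a linear system:
  a - b + c = -3
  36a + 6b + c = -129
  49a + 7b + c = -179
Solving the system yields a = -4, b = 2, c = 3.
So h(t) = -4t^2 + 2t + 3.
The constant term is 3.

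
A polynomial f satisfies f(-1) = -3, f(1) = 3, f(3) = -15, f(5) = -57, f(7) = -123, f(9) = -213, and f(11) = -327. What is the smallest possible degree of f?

Forward differences of the values at n = -1, 1, 3, 5, 7, 9, 11:
  f  : -3  3  -15  -57  -123  -213  -327
  Δ  : 6  -18  -42  -66  -90  -114
  Δ^2: -24  -24  -24  -24  -24
  Δ^3: 0  0  0  0
  Δ^4: 0  0  0
  Δ^5: 0  0
  Δ^6: 0
The second differences are constant (-24) and nonzero, while all higher differences vanish, so the minimal degree is 2.

2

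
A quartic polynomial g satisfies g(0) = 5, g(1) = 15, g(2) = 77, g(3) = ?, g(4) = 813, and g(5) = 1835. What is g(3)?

293

The 5 known points determine the degree-4 polynomial uniquely.
Write g(x) = ax^4 + bx^3 + cx^2 + dx + e. Substituting each data point gives a linear system:
  e = 5
  a + b + c + d + e = 15
  16a + 8b + 4c + 2d + e = 77
  256a + 64b + 16c + 4d + e = 813
  625a + 125b + 25c + 5d + e = 1835
Solving the system yields a = 2, b = 5, c = -3, d = 6, e = 5.
So g(x) = 2x^4 + 5x^3 - 3x^2 + 6x + 5.
Then g(3) = 293.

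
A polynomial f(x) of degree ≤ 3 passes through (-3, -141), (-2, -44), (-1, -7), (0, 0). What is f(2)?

Forward differences of the values at x = -3, -2, -1, 0:
  f  : -141  -44  -7  0
  Δ  : 97  37  7
  Δ^2: -60  -30
  Δ^3: 30
The third differences are constant, confirming degree 3.
Interpolating (Newton forward form) and evaluating at x = 2 gives f(2) = 44.

44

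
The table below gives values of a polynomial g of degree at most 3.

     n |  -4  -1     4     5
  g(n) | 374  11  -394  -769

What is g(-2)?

50

Write g(n) = an^3 + bn^2 + cn + d. Substituting each data point gives a linear system:
  -64a + 16b - 4c + d = 374
  -a + b - c + d = 11
  64a + 16b + 4c + d = -394
  125a + 25b + 5c + d = -769
Solving the system yields a = -6, b = -1, c = 0, d = 6.
So g(n) = -6n^3 - n^2 + 6.
Then g(-2) = 50.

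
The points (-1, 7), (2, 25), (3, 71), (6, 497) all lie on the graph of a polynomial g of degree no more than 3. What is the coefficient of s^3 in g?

2

Write g(s) = as^3 + bs^2 + cs + d. Substituting each data point gives a linear system:
  -a + b - c + d = 7
  8a + 4b + 2c + d = 25
  27a + 9b + 3c + d = 71
  216a + 36b + 6c + d = 497
Solving the system yields a = 2, b = 2, c = -2, d = 5.
So g(s) = 2s³ + 2s² - 2s + 5.
The leading coefficient is 2.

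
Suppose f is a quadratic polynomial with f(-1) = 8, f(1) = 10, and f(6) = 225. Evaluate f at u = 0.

3

Write f(u) = au^2 + bu + c. Substituting each data point gives a linear system:
  a - b + c = 8
  a + b + c = 10
  36a + 6b + c = 225
Solving the system yields a = 6, b = 1, c = 3.
So f(u) = 6u^2 + u + 3.
Then f(0) = 3.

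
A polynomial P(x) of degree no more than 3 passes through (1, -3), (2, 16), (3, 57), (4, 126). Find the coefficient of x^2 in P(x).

5

Write P(x) = ax^3 + bx^2 + cx + d. Substituting each data point gives a linear system:
  a + b + c + d = -3
  8a + 4b + 2c + d = 16
  27a + 9b + 3c + d = 57
  64a + 16b + 4c + d = 126
Solving the system yields a = 1, b = 5, c = -3, d = -6.
So P(x) = x³ + 5x² - 3x - 6.
The coefficient of x^2 is 5.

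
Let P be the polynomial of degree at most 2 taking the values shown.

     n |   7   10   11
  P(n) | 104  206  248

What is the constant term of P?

6

Write P(n) = an^2 + bn + c. Substituting each data point gives a linear system:
  49a + 7b + c = 104
  100a + 10b + c = 206
  121a + 11b + c = 248
Solving the system yields a = 2, b = 0, c = 6.
So P(n) = 2n² + 6.
The constant term is 6.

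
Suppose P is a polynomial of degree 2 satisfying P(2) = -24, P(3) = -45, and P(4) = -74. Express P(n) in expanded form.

Write P(n) = an^2 + bn + c. Substituting each data point gives a linear system:
  4a + 2b + c = -24
  9a + 3b + c = -45
  16a + 4b + c = -74
Solving the system yields a = -4, b = -1, c = -6.
So P(n) = -4n² - n - 6.
Check: P(2) = -24. ✓

P(n) = -4n^2 - n - 6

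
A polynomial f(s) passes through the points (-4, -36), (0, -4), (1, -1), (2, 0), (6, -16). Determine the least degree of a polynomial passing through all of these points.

Divided differences on the nodes -4, 0, 1, 2, 6:
  order 0: -36  -4  -1  0  -16
  order 1: 8  3  1  -4
  order 2: -1  -1  -1
  order 3: 0  0
  order 4: 0
The order-2 divided differences are all -1 (nonzero) and every higher order vanishes, so the data lies on a polynomial of degree exactly 2.

2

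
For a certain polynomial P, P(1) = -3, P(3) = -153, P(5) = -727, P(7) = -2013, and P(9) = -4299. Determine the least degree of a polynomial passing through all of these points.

3

Forward differences of the values at n = 1, 3, 5, 7, 9:
  P  : -3  -153  -727  -2013  -4299
  Δ  : -150  -574  -1286  -2286
  Δ^2: -424  -712  -1000
  Δ^3: -288  -288
  Δ^4: 0
The third differences are constant (-288) and nonzero, while all higher differences vanish, so the minimal degree is 3.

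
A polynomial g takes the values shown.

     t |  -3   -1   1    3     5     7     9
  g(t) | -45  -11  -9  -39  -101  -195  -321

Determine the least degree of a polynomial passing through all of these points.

2

Forward differences of the values at t = -3, -1, 1, 3, 5, 7, 9:
  g  : -45  -11  -9  -39  -101  -195  -321
  Δ  : 34  2  -30  -62  -94  -126
  Δ^2: -32  -32  -32  -32  -32
  Δ^3: 0  0  0  0
  Δ^4: 0  0  0
  Δ^5: 0  0
  Δ^6: 0
The second differences are constant (-32) and nonzero, while all higher differences vanish, so the minimal degree is 2.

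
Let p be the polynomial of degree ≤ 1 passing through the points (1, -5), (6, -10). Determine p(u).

p(u) = -u - 4

Write p(u) = au + b. Substituting each data point gives a linear system:
  a + b = -5
  6a + b = -10
Solving the system yields a = -1, b = -4.
So p(u) = -u - 4.
Check: p(1) = -5. ✓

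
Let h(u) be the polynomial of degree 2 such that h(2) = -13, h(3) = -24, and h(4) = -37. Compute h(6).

-69

Write h(u) = au^2 + bu + c. Substituting each data point gives a linear system:
  4a + 2b + c = -13
  9a + 3b + c = -24
  16a + 4b + c = -37
Solving the system yields a = -1, b = -6, c = 3.
So h(u) = -u^2 - 6u + 3.
Then h(6) = -69.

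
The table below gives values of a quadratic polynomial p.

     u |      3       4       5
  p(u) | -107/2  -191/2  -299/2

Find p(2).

-47/2

Write p(u) = au^2 + bu + c. Substituting each data point gives a linear system:
  9a + 3b + c = -107/2
  16a + 4b + c = -191/2
  25a + 5b + c = -299/2
Solving the system yields a = -6, b = 0, c = 1/2.
So p(u) = -6u^2 + 1/2.
Then p(2) = -47/2.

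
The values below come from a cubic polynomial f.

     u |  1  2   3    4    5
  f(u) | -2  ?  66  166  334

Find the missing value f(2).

On equispaced nodes a degree-3 polynomial has vanishing fourth forward difference, so
  f(1) - 4·f(2) + 6·f(3) - 4·f(4) + f(5) = 0.
Substituting the known values and solving for f(2):
  -4·f(2) = -64
  f(2) = 16.

16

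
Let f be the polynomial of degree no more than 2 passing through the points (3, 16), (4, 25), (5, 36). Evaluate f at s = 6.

Write f(s) = as^2 + bs + c. Substituting each data point gives a linear system:
  9a + 3b + c = 16
  16a + 4b + c = 25
  25a + 5b + c = 36
Solving the system yields a = 1, b = 2, c = 1.
So f(s) = s^2 + 2s + 1.
Then f(6) = 49.

49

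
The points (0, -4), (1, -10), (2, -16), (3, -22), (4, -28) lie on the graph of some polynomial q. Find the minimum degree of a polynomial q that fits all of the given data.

Forward differences of the values at s = 0, 1, 2, 3, 4:
  q  : -4  -10  -16  -22  -28
  Δ  : -6  -6  -6  -6
  Δ^2: 0  0  0
  Δ^3: 0  0
  Δ^4: 0
The first differences are constant (-6) and nonzero, while all higher differences vanish, so the minimal degree is 1.

1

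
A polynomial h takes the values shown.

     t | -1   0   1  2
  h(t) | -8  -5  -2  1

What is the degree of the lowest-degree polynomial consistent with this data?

1

Forward differences of the values at t = -1, 0, 1, 2:
  h  : -8  -5  -2  1
  Δ  : 3  3  3
  Δ^2: 0  0
  Δ^3: 0
The first differences are constant (3) and nonzero, while all higher differences vanish, so the minimal degree is 1.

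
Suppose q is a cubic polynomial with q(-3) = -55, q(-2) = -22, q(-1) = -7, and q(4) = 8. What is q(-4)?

Using the Lagrange interpolation formula with nodes -3, -2, -1, 4:
  L_0(n) = (n + 2)(n + 1)(n - 4) / -14
  L_1(n) = (n + 3)(n + 1)(n - 4) / 6
  L_2(n) = (n + 3)(n + 2)(n - 4) / -10
  L_3(n) = (n + 3)(n + 2)(n + 1) / 210
Then q(n) = -55·L_0(n) - 22·L_1(n) - 7·L_2(n) + 8·L_3(n).
Expanding and collecting terms gives q(n) = n³ - 3n² - n - 4.
Evaluating at n = -4: q(-4) = -112.

-112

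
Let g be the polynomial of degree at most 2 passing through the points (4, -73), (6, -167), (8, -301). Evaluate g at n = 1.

-7

Write g(n) = an^2 + bn + c. Substituting each data point gives a linear system:
  16a + 4b + c = -73
  36a + 6b + c = -167
  64a + 8b + c = -301
Solving the system yields a = -5, b = 3, c = -5.
So g(n) = -5n^2 + 3n - 5.
Then g(1) = -7.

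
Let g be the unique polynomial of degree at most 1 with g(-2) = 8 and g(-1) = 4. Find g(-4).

Write g(n) = an + b. Substituting each data point gives a linear system:
  -2a + b = 8
  -a + b = 4
Solving the system yields a = -4, b = 0.
So g(n) = -4n.
Then g(-4) = 16.

16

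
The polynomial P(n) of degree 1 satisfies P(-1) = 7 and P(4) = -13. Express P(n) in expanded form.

P(n) = -4n + 3

Write P(n) = an + b. Substituting each data point gives a linear system:
  -a + b = 7
  4a + b = -13
Solving the system yields a = -4, b = 3.
So P(n) = -4n + 3.
Check: P(-1) = 7. ✓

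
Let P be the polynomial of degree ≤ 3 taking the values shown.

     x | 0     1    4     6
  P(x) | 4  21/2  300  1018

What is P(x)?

Using the Lagrange interpolation formula with nodes 0, 1, 4, 6:
  L_0(x) = (x - 1)(x - 4)(x - 6) / -24
  L_1(x) = x(x - 4)(x - 6) / 15
  L_2(x) = x(x - 1)(x - 6) / -24
  L_3(x) = x(x - 1)(x - 4) / 60
Then P(x) = 4·L_0(x) + 21/2·L_1(x) + 300·L_2(x) + 1018·L_3(x).
Expanding and collecting terms gives P(x) = 5x³ - (5/2)x² + 4x + 4.
Check: P(6) = 1018. ✓

P(x) = 5x^3 - (5/2)x^2 + 4x + 4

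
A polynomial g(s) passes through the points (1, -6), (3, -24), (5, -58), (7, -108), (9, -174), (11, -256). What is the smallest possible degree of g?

2

Forward differences of the values at s = 1, 3, 5, 7, 9, 11:
  g  : -6  -24  -58  -108  -174  -256
  Δ  : -18  -34  -50  -66  -82
  Δ^2: -16  -16  -16  -16
  Δ^3: 0  0  0
  Δ^4: 0  0
  Δ^5: 0
The second differences are constant (-16) and nonzero, while all higher differences vanish, so the minimal degree is 2.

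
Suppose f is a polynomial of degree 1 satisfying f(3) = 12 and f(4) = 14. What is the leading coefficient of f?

Write f(u) = au + b. Substituting each data point gives a linear system:
  3a + b = 12
  4a + b = 14
Solving the system yields a = 2, b = 6.
So f(u) = 2u + 6.
The leading coefficient is 2.

2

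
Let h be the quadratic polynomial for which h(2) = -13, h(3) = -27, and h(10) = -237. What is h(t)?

h(t) = -2t^2 - 4t + 3

Write h(t) = at^2 + bt + c. Substituting each data point gives a linear system:
  4a + 2b + c = -13
  9a + 3b + c = -27
  100a + 10b + c = -237
Solving the system yields a = -2, b = -4, c = 3.
So h(t) = -2t^2 - 4t + 3.
Check: h(10) = -237. ✓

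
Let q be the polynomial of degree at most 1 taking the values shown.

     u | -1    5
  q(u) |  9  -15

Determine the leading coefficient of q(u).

-4

Write q(u) = au + b. Substituting each data point gives a linear system:
  -a + b = 9
  5a + b = -15
Solving the system yields a = -4, b = 5.
So q(u) = -4u + 5.
The leading coefficient is -4.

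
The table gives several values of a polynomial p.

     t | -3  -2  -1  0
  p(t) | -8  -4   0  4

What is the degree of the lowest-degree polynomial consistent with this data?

Forward differences of the values at t = -3, -2, -1, 0:
  p  : -8  -4  0  4
  Δ  : 4  4  4
  Δ^2: 0  0
  Δ^3: 0
The first differences are constant (4) and nonzero, while all higher differences vanish, so the minimal degree is 1.

1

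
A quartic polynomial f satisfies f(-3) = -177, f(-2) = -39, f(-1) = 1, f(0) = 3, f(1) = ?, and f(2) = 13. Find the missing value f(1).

3

The 5 known points determine the degree-4 polynomial uniquely.
Write f(n) = an^4 + bn^3 + cn^2 + dn + e. Substituting each data point gives a linear system:
  81a - 27b + 9c - 3d + e = -177
  16a - 8b + 4c - 2d + e = -39
  a - b + c - d + e = 1
  e = 3
  16a + 8b + 4c + 2d + e = 13
Solving the system yields a = -1, b = 4, c = 0, d = -3, e = 3.
So f(n) = -n⁴ + 4n³ - 3n + 3.
Then f(1) = 3.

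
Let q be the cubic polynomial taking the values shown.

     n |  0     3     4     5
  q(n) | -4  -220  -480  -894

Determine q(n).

Write q(n) = an^3 + bn^2 + cn + d. Substituting each data point gives a linear system:
  d = -4
  27a + 9b + 3c + d = -220
  64a + 16b + 4c + d = -480
  125a + 25b + 5c + d = -894
Solving the system yields a = -6, b = -5, c = -3, d = -4.
So q(n) = -6n^3 - 5n^2 - 3n - 4.
Check: q(3) = -220. ✓

q(n) = -6n^3 - 5n^2 - 3n - 4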